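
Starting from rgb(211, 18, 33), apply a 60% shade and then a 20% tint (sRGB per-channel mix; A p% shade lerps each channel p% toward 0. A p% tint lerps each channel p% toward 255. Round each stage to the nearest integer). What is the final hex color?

Per channel, c → c + 0.6(0 − c):
  R: 211 − 126.6 = 84.4 → 84
  G: 18 − 10.8 = 7.2 → 7
  B: 33 + 0.6×(0−33) = 33 − 19.8 = 13.2 → 13
After the shade: rgb(84, 7, 13) = #54070d.
Lerp each channel 20% toward 255:
  R: 84 + 0.2×(255−84) = 84 + 34.2 = 118.2 → 118
  G: 7 + 49.6 = 56.6 → 57
  B: 13 + 0.2×(255−13) = 13 + 48.4 = 61.4 → 61
rgb(118, 57, 61) = #76393d.

#76393d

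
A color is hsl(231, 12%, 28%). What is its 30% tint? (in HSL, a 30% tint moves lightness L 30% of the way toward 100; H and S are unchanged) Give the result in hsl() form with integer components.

hsl(231, 12%, 50%)

L moves 30% from 28 toward 100: 28 + 21.6 = 49.6 → 50.
H and S are unchanged.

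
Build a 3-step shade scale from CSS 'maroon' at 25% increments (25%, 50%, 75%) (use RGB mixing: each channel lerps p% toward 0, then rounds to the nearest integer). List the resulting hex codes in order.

#600000, #400000, #200000

CSS maroon is rgb(128, 0, 0).
25%: (128 − 32 = 96→96, 0→0, 0→0) → #600000
50%: (128 − 64 = 64→64, 0→0, 0→0) → #400000
75%: (128 − 96 = 32→32, 0→0, 0→0) → #200000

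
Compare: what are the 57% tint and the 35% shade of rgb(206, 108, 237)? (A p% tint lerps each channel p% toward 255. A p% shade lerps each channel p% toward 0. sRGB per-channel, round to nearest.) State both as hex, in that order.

57% tint:
  R: 206 + 27.93 = 233.93 → 234
  G: 108 + 0.57×(255−108) = 108 + 83.79 = 191.79 → 192
  B: 237 + 0.57×(255−237) = 237 + 10.26 = 247.26 → 247
  → #EAC0F7
35% shade:
  R: 206 + 0.35×(0−206) = 206 − 72.1 = 133.9 → 134
  G: 108 − 37.8 = 70.2 → 70
  B: 237 + 0.35×(0−237) = 237 − 82.95 = 154.05 → 154
  → #86469A

#EAC0F7, #86469A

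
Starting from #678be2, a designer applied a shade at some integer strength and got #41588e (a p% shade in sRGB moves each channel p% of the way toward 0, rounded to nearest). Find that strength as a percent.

37%

#678be2 is rgb(103, 139, 226); #41588e is rgb(65, 88, 142).
On the B channel (widest range): 142 ≈ 226 + (p/100)(0 − 226), so p ≈ 100×(142 − 226)/(0 − 226) = -8400/-226 = 37.17.
p = 37 reproduces all three channels after rounding.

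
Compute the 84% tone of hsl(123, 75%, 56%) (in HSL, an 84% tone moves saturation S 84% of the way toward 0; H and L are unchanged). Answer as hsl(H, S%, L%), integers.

S moves 84% from 75 toward 0: 75 − 63 = 12 → 12.
H and L are unchanged.

hsl(123, 12%, 56%)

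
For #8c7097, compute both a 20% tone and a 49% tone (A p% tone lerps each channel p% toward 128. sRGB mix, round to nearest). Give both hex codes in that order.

#8a7392, #86788c

#8c7097 is rgb(140, 112, 151).
20% tone:
  R: 140 + 0.2×(128−140) = 140 − 2.4 = 137.6 → 138
  G: 112 + 3.2 = 115.2 → 115
  B: 151 − 4.6 = 146.4 → 146
  → #8a7392
49% tone:
  R: 140 − 5.88 = 134.12 → 134
  G: 112 + 7.84 = 119.84 → 120
  B: 151 + 0.49×(128−151) = 151 − 11.27 = 139.73 → 140
  → #86788c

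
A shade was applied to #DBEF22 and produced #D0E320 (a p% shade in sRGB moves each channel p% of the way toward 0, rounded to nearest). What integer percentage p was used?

#DBEF22 is rgb(219, 239, 34); #D0E320 is rgb(208, 227, 32).
On the G channel (widest range): 227 ≈ 239 + (p/100)(0 − 239), so p ≈ 100×(227 − 239)/(0 − 239) = -1200/-239 = 5.02.
p = 5 reproduces all three channels after rounding.

5%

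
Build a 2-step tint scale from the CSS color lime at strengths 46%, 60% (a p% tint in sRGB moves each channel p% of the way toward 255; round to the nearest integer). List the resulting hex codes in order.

#75FF75, #99FF99

CSS lime is rgb(0, 255, 0).
46%: (0 + 117.3 = 117.3→117, 255→255, 0 + 117.3 = 117.3→117) → #75FF75
60%: (0 + 153 = 153→153, 255→255, 0 + 153 = 153→153) → #99FF99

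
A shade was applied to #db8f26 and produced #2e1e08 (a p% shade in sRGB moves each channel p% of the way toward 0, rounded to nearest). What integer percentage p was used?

79%

#db8f26 is rgb(219, 143, 38); #2e1e08 is rgb(46, 30, 8).
On the R channel (widest range): 46 ≈ 219 + (p/100)(0 − 219), so p ≈ 100×(46 − 219)/(0 − 219) = -17300/-219 = 79.00.
p = 79 reproduces all three channels after rounding.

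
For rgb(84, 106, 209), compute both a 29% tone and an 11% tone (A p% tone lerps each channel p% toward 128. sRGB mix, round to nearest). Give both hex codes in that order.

29% tone:
  R: 84 + 0.29×(128−84) = 84 + 12.76 = 96.76 → 97
  G: 106 + 0.29×(128−106) = 106 + 6.38 = 112.38 → 112
  B: 209 + 0.29×(128−209) = 209 − 23.49 = 185.51 → 186
  → #6170BA
11% tone:
  R: 84 + 4.84 = 88.84 → 89
  G: 106 + 2.42 = 108.42 → 108
  B: 209 + 0.11×(128−209) = 209 − 8.91 = 200.09 → 200
  → #596CC8

#6170BA, #596CC8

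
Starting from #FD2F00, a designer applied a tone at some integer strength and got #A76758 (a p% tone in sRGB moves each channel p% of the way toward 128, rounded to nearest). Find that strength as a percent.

69%

#FD2F00 is rgb(253, 47, 0); #A76758 is rgb(167, 103, 88).
On the B channel (widest range): 88 ≈ 0 + (p/100)(128 − 0), so p ≈ 100×(88 − 0)/(128 − 0) = 8800/128 = 68.75.
p = 69 reproduces all three channels after rounding.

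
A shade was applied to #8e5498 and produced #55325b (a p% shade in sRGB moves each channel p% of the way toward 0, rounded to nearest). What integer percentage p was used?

40%

#8e5498 is rgb(142, 84, 152); #55325b is rgb(85, 50, 91).
On the B channel (widest range): 91 ≈ 152 + (p/100)(0 − 152), so p ≈ 100×(91 − 152)/(0 − 152) = -6100/-152 = 40.13.
p = 40 reproduces all three channels after rounding.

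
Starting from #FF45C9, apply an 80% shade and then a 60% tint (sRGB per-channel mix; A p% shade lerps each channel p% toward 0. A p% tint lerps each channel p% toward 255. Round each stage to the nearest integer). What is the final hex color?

#FF45C9 is rgb(255, 69, 201).
Lerp each channel 80% toward 0:
  R: 255 − 204 = 51 → 51
  G: 69 + 0.8×(0−69) = 69 − 55.2 = 13.8 → 14
  B: 201 + 0.8×(0−201) = 201 − 160.8 = 40.2 → 40
After the shade: rgb(51, 14, 40) = #330E28.
A 60% tint moves each channel 60% toward 255:
  R: 51 + 122.4 = 173.4 → 173
  G: 14 + 144.6 = 158.6 → 159
  B: 40 + 129 = 169 → 169
rgb(173, 159, 169) = #AD9FA9.

#AD9FA9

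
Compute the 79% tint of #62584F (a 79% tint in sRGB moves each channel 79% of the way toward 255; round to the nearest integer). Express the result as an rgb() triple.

#62584F is rgb(98, 88, 79).
A 79% tint moves each channel 79% toward 255:
  R: 98 + 124.03 = 222.03 → 222
  G: 88 + 0.79×(255−88) = 88 + 131.93 = 219.93 → 220
  B: 79 + 0.79×(255−79) = 79 + 139.04 = 218.04 → 218

rgb(222, 220, 218)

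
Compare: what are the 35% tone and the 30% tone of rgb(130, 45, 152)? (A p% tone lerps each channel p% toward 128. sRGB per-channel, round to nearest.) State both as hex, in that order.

#814a90, #814691

35% tone:
  R: 130 − 0.7 = 129.3 → 129
  G: 45 + 0.35×(128−45) = 45 + 29.05 = 74.05 → 74
  B: 152 + 0.35×(128−152) = 152 − 8.4 = 143.6 → 144
  → #814a90
30% tone:
  R: 130 − 0.6 = 129.4 → 129
  G: 45 + 0.3×(128−45) = 45 + 24.9 = 69.9 → 70
  B: 152 − 7.2 = 144.8 → 145
  → #814691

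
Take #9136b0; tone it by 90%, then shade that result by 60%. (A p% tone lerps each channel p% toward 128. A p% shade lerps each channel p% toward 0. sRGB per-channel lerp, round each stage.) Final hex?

#343035

#9136b0 is rgb(145, 54, 176).
Per channel, c → c + 0.9(128 − c):
  R: 145 + 0.9×(128−145) = 145 − 15.3 = 129.7 → 130
  G: 54 + 0.9×(128−54) = 54 + 66.6 = 120.6 → 121
  B: 176 + 0.9×(128−176) = 176 − 43.2 = 132.8 → 133
After the tone: rgb(130, 121, 133) = #827985.
Per channel, c → c + 0.6(0 − c):
  R: 130 + 0.6×(0−130) = 130 − 78 = 52 → 52
  G: 121 − 72.6 = 48.4 → 48
  B: 133 − 79.8 = 53.2 → 53
rgb(52, 48, 53) = #343035.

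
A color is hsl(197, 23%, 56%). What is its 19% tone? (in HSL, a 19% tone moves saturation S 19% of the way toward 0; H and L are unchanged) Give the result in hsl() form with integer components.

hsl(197, 19%, 56%)

S moves 19% from 23 toward 0: 23 − 4.37 = 18.63 → 19.
H and L are unchanged.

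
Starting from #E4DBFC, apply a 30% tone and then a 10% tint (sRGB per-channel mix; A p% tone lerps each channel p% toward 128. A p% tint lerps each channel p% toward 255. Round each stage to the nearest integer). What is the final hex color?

#E4DBFC is rgb(228, 219, 252).
A 30% tone moves each channel 30% toward 128:
  R: 228 − 30 = 198 → 198
  G: 219 − 27.3 = 191.7 → 192
  B: 252 − 37.2 = 214.8 → 215
After the tone: rgb(198, 192, 215) = #C6C0D7.
Lerp each channel 10% toward 255:
  R: 198 + 5.7 = 203.7 → 204
  G: 192 + 0.1×(255−192) = 192 + 6.3 = 198.3 → 198
  B: 215 + 4 = 219 → 219
rgb(204, 198, 219) = #CCC6DB.

#CCC6DB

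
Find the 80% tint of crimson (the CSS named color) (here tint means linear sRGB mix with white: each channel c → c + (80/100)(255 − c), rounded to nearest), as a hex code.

#F8D0D8

CSS crimson is rgb(220, 20, 60).
Per channel, c → c + 0.8(255 − c):
  R: 220 + 28 = 248 → 248
  G: 20 + 188 = 208 → 208
  B: 60 + 0.8×(255−60) = 60 + 156 = 216 → 216
rgb(248, 208, 216) = #F8D0D8.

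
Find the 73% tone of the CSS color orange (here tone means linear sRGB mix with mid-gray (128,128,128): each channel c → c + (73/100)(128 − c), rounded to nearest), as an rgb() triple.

CSS orange is rgb(255, 165, 0).
A 73% tone moves each channel 73% toward 128:
  R: 255 − 92.71 = 162.29 → 162
  G: 165 + 0.73×(128−165) = 165 − 27.01 = 137.99 → 138
  B: 0 + 0.73×(128−0) = 0 + 93.44 = 93.44 → 93

rgb(162, 138, 93)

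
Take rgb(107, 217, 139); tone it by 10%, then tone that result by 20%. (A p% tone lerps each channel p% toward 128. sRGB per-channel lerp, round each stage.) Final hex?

A 10% tone moves each channel 10% toward 128:
  R: 107 + 0.1×(128−107) = 107 + 2.1 = 109.1 → 109
  G: 217 + 0.1×(128−217) = 217 − 8.9 = 208.1 → 208
  B: 139 − 1.1 = 137.9 → 138
After the tone: rgb(109, 208, 138) = #6DD08A.
A 20% tone moves each channel 20% toward 128:
  R: 109 + 3.8 = 112.8 → 113
  G: 208 + 0.2×(128−208) = 208 − 16 = 192 → 192
  B: 138 − 2 = 136 → 136
rgb(113, 192, 136) = #71C088.

#71C088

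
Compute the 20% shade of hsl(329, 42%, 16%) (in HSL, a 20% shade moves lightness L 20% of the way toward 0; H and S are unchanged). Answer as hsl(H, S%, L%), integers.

hsl(329, 42%, 13%)

L moves 20% from 16 toward 0: 16 − 3.2 = 12.8 → 13.
H and S are unchanged.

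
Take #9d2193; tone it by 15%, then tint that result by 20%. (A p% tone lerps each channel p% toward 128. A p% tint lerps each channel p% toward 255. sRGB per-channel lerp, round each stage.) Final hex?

#9d2193 is rgb(157, 33, 147).
A 15% tone moves each channel 15% toward 128:
  R: 157 + 0.15×(128−157) = 157 − 4.35 = 152.65 → 153
  G: 33 + 0.15×(128−33) = 33 + 14.25 = 47.25 → 47
  B: 147 + 0.15×(128−147) = 147 − 2.85 = 144.15 → 144
After the tone: rgb(153, 47, 144) = #992f90.
Lerp each channel 20% toward 255:
  R: 153 + 0.2×(255−153) = 153 + 20.4 = 173.4 → 173
  G: 47 + 41.6 = 88.6 → 89
  B: 144 + 0.2×(255−144) = 144 + 22.2 = 166.2 → 166
rgb(173, 89, 166) = #ad59a6.

#ad59a6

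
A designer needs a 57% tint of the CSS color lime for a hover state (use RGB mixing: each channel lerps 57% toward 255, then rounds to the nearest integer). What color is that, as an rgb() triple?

CSS lime is rgb(0, 255, 0).
A 57% tint moves each channel 57% toward 255:
  R: 0 + 0.57×(255−0) = 0 + 145.35 = 145.35 → 145
  G: 255 + 0.57×(255−255) = 255 + 0 = 255 → 255
  B: 0 + 145.35 = 145.35 → 145

rgb(145, 255, 145)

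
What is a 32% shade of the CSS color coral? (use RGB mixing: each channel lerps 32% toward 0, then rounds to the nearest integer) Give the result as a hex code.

#AD5636

CSS coral is rgb(255, 127, 80).
Lerp each channel 32% toward 0:
  R: 255 + 0.32×(0−255) = 255 − 81.6 = 173.4 → 173
  G: 127 − 40.64 = 86.36 → 86
  B: 80 + 0.32×(0−80) = 80 − 25.6 = 54.4 → 54
rgb(173, 86, 54) = #AD5636.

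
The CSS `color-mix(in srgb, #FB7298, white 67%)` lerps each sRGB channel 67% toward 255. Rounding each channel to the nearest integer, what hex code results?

#FB7298 is rgb(251, 114, 152).
A 67% tint moves each channel 67% toward 255:
  R: 251 + 0.67×(255−251) = 251 + 2.68 = 253.68 → 254
  G: 114 + 0.67×(255−114) = 114 + 94.47 = 208.47 → 208
  B: 152 + 69.01 = 221.01 → 221
rgb(254, 208, 221) = #FED0DD.

#FED0DD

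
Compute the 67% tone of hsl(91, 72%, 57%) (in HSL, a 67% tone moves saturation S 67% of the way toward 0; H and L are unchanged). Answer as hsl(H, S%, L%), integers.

hsl(91, 24%, 57%)

S moves 67% from 72 toward 0: 72 − 48.24 = 23.76 → 24.
H and L are unchanged.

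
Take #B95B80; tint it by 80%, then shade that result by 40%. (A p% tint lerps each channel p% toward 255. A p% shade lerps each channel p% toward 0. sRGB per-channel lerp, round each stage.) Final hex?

#91858A

#B95B80 is rgb(185, 91, 128).
Per channel, c → c + 0.8(255 − c):
  R: 185 + 0.8×(255−185) = 185 + 56 = 241 → 241
  G: 91 + 131.2 = 222.2 → 222
  B: 128 + 101.6 = 229.6 → 230
After the tint: rgb(241, 222, 230) = #F1DEE6.
Lerp each channel 40% toward 0:
  R: 241 + 0.4×(0−241) = 241 − 96.4 = 144.6 → 145
  G: 222 + 0.4×(0−222) = 222 − 88.8 = 133.2 → 133
  B: 230 + 0.4×(0−230) = 230 − 92 = 138 → 138
rgb(145, 133, 138) = #91858A.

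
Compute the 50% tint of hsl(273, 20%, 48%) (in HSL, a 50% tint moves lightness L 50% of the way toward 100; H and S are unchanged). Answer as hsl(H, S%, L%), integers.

hsl(273, 20%, 74%)

L moves 50% from 48 toward 100: 48 + 26 = 74 → 74.
H and S are unchanged.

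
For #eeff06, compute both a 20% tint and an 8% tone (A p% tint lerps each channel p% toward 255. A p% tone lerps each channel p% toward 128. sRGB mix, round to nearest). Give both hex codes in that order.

#f1ff38, #e5f510

#eeff06 is rgb(238, 255, 6).
20% tint:
  R: 238 + 0.2×(255−238) = 238 + 3.4 = 241.4 → 241
  G: 255 + 0 = 255 → 255
  B: 6 + 0.2×(255−6) = 6 + 49.8 = 55.8 → 56
  → #f1ff38
8% tone:
  R: 238 + 0.08×(128−238) = 238 − 8.8 = 229.2 → 229
  G: 255 + 0.08×(128−255) = 255 − 10.16 = 244.84 → 245
  B: 6 + 0.08×(128−6) = 6 + 9.76 = 15.76 → 16
  → #e5f510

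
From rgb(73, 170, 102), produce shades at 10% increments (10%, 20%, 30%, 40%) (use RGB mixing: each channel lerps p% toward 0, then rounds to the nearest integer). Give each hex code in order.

10%: (73 − 7.3 = 65.7→66, 170 − 17 = 153→153, 102 − 10.2 = 91.8→92) → #42995C
20%: (73 − 14.6 = 58.4→58, 170 − 34 = 136→136, 102 − 20.4 = 81.6→82) → #3A8852
30%: (73 − 21.9 = 51.1→51, 170 − 51 = 119→119, 102 − 30.6 = 71.4→71) → #337747
40%: (73 − 29.2 = 43.8→44, 170 − 68 = 102→102, 102 − 40.8 = 61.2→61) → #2C663D

#42995C, #3A8852, #337747, #2C663D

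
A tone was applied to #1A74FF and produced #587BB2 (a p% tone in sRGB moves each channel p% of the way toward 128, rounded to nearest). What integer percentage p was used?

#1A74FF is rgb(26, 116, 255); #587BB2 is rgb(88, 123, 178).
On the B channel (widest range): 178 ≈ 255 + (p/100)(128 − 255), so p ≈ 100×(178 − 255)/(128 − 255) = -7700/-127 = 60.63.
p = 61 reproduces all three channels after rounding.

61%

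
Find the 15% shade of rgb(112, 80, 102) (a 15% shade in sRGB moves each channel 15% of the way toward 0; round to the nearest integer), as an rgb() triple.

rgb(95, 68, 87)

Lerp each channel 15% toward 0:
  R: 112 − 16.8 = 95.2 → 95
  G: 80 + 0.15×(0−80) = 80 − 12 = 68 → 68
  B: 102 + 0.15×(0−102) = 102 − 15.3 = 86.7 → 87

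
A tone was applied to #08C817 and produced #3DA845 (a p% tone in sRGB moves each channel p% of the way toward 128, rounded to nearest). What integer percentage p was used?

#08C817 is rgb(8, 200, 23); #3DA845 is rgb(61, 168, 69).
On the R channel (widest range): 61 ≈ 8 + (p/100)(128 − 8), so p ≈ 100×(61 − 8)/(128 − 8) = 5300/120 = 44.17.
p = 44 reproduces all three channels after rounding.

44%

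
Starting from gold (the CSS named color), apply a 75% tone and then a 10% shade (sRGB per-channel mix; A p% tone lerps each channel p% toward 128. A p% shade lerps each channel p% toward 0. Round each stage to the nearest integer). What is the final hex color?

#908756

CSS gold is rgb(255, 215, 0).
Per channel, c → c + 0.75(128 − c):
  R: 255 − 95.25 = 159.75 → 160
  G: 215 + 0.75×(128−215) = 215 − 65.25 = 149.75 → 150
  B: 0 + 96 = 96 → 96
After the tone: rgb(160, 150, 96) = #A09660.
Per channel, c → c + 0.1(0 − c):
  R: 160 − 16 = 144 → 144
  G: 150 − 15 = 135 → 135
  B: 96 + 0.1×(0−96) = 96 − 9.6 = 86.4 → 86
rgb(144, 135, 86) = #908756.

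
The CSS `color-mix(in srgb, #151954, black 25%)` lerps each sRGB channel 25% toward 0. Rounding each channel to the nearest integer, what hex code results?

#151954 is rgb(21, 25, 84).
Lerp each channel 25% toward 0:
  R: 21 + 0.25×(0−21) = 21 − 5.25 = 15.75 → 16
  G: 25 + 0.25×(0−25) = 25 − 6.25 = 18.75 → 19
  B: 84 + 0.25×(0−84) = 84 − 21 = 63 → 63
rgb(16, 19, 63) = #10133F.

#10133F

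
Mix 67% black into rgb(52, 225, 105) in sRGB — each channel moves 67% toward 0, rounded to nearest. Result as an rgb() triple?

A 67% shade moves each channel 67% toward 0:
  R: 52 + 0.67×(0−52) = 52 − 34.84 = 17.16 → 17
  G: 225 + 0.67×(0−225) = 225 − 150.75 = 74.25 → 74
  B: 105 + 0.67×(0−105) = 105 − 70.35 = 34.65 → 35

rgb(17, 74, 35)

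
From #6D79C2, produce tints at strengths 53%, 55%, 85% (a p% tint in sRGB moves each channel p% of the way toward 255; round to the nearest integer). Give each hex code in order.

#BAC0E2, #BDC3E4, #E9EBF6

#6D79C2 is rgb(109, 121, 194).
53%: (109 + 77.38 = 186.38→186, 121 + 71.02 = 192.02→192, 194 + 32.33 = 226.33→226) → #BAC0E2
55%: (109 + 80.3 = 189.3→189, 121 + 73.7 = 194.7→195, 194 + 33.55 = 227.55→228) → #BDC3E4
85%: (109 + 124.1 = 233.1→233, 121 + 113.9 = 234.9→235, 194 + 51.85 = 245.85→246) → #E9EBF6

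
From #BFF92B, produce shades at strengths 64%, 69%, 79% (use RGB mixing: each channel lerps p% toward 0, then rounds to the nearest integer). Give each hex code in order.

#BFF92B is rgb(191, 249, 43).
64%: (191 − 122.24 = 68.76→69, 249 − 159.36 = 89.64→90, 43 − 27.52 = 15.48→15) → #455A0F
69%: (191 − 131.79 = 59.21→59, 249 − 171.81 = 77.19→77, 43 − 29.67 = 13.33→13) → #3B4D0D
79%: (191 − 150.89 = 40.11→40, 249 − 196.71 = 52.29→52, 43 − 33.97 = 9.03→9) → #283409

#455A0F, #3B4D0D, #283409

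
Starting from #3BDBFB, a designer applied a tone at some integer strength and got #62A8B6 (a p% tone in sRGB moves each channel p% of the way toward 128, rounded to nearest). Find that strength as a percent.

56%

#3BDBFB is rgb(59, 219, 251); #62A8B6 is rgb(98, 168, 182).
On the B channel (widest range): 182 ≈ 251 + (p/100)(128 − 251), so p ≈ 100×(182 − 251)/(128 − 251) = -6900/-123 = 56.10.
p = 56 reproduces all three channels after rounding.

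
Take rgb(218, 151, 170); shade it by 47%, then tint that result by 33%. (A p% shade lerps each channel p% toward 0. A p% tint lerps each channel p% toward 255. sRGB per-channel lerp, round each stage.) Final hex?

#a28a90

Lerp each channel 47% toward 0:
  R: 218 − 102.46 = 115.54 → 116
  G: 151 + 0.47×(0−151) = 151 − 70.97 = 80.03 → 80
  B: 170 + 0.47×(0−170) = 170 − 79.9 = 90.1 → 90
After the shade: rgb(116, 80, 90) = #74505a.
Lerp each channel 33% toward 255:
  R: 116 + 0.33×(255−116) = 116 + 45.87 = 161.87 → 162
  G: 80 + 0.33×(255−80) = 80 + 57.75 = 137.75 → 138
  B: 90 + 0.33×(255−90) = 90 + 54.45 = 144.45 → 144
rgb(162, 138, 144) = #a28a90.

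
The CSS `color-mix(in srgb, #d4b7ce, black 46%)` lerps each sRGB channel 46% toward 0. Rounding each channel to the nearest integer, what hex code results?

#d4b7ce is rgb(212, 183, 206).
Per channel, c → c + 0.46(0 − c):
  R: 212 + 0.46×(0−212) = 212 − 97.52 = 114.48 → 114
  G: 183 + 0.46×(0−183) = 183 − 84.18 = 98.82 → 99
  B: 206 + 0.46×(0−206) = 206 − 94.76 = 111.24 → 111
rgb(114, 99, 111) = #72636f.

#72636f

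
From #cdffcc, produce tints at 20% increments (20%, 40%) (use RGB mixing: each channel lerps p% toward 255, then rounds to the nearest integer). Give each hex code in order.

#cdffcc is rgb(205, 255, 204).
20%: (205 + 10 = 215→215, 255→255, 204 + 10.2 = 214.2→214) → #d7ffd6
40%: (205 + 20 = 225→225, 255→255, 204 + 20.4 = 224.4→224) → #e1ffe0

#d7ffd6, #e1ffe0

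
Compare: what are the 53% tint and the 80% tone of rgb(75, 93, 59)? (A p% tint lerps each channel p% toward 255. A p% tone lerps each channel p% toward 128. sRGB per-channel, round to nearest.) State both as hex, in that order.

53% tint:
  R: 75 + 0.53×(255−75) = 75 + 95.4 = 170.4 → 170
  G: 93 + 0.53×(255−93) = 93 + 85.86 = 178.86 → 179
  B: 59 + 103.88 = 162.88 → 163
  → #AAB3A3
80% tone:
  R: 75 + 0.8×(128−75) = 75 + 42.4 = 117.4 → 117
  G: 93 + 0.8×(128−93) = 93 + 28 = 121 → 121
  B: 59 + 0.8×(128−59) = 59 + 55.2 = 114.2 → 114
  → #757972

#AAB3A3, #757972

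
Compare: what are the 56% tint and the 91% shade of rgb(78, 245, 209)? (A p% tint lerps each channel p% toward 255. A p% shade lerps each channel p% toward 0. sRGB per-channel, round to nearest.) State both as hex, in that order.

#B1FBEB, #071613

56% tint:
  R: 78 + 0.56×(255−78) = 78 + 99.12 = 177.12 → 177
  G: 245 + 0.56×(255−245) = 245 + 5.6 = 250.6 → 251
  B: 209 + 0.56×(255−209) = 209 + 25.76 = 234.76 → 235
  → #B1FBEB
91% shade:
  R: 78 − 70.98 = 7.02 → 7
  G: 245 − 222.95 = 22.05 → 22
  B: 209 − 190.19 = 18.81 → 19
  → #071613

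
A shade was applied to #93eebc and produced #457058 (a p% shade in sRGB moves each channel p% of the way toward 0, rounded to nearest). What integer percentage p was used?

53%

#93eebc is rgb(147, 238, 188); #457058 is rgb(69, 112, 88).
On the G channel (widest range): 112 ≈ 238 + (p/100)(0 − 238), so p ≈ 100×(112 − 238)/(0 − 238) = -12600/-238 = 52.94.
p = 53 reproduces all three channels after rounding.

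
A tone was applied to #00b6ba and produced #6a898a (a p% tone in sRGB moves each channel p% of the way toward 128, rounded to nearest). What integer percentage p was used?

83%

#00b6ba is rgb(0, 182, 186); #6a898a is rgb(106, 137, 138).
On the R channel (widest range): 106 ≈ 0 + (p/100)(128 − 0), so p ≈ 100×(106 − 0)/(128 − 0) = 10600/128 = 82.81.
p = 83 reproduces all three channels after rounding.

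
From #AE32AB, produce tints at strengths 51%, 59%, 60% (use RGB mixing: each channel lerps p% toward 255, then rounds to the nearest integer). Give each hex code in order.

#AE32AB is rgb(174, 50, 171).
51%: (174 + 41.31 = 215.31→215, 50 + 104.55 = 154.55→155, 171 + 42.84 = 213.84→214) → #D79BD6
59%: (174 + 47.79 = 221.79→222, 50 + 120.95 = 170.95→171, 171 + 49.56 = 220.56→221) → #DEABDD
60%: (174 + 48.6 = 222.6→223, 50 + 123 = 173→173, 171 + 50.4 = 221.4→221) → #DFADDD

#D79BD6, #DEABDD, #DFADDD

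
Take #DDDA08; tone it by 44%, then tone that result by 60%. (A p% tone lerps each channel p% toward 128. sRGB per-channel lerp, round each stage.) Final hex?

#DDDA08 is rgb(221, 218, 8).
A 44% tone moves each channel 44% toward 128:
  R: 221 + 0.44×(128−221) = 221 − 40.92 = 180.08 → 180
  G: 218 + 0.44×(128−218) = 218 − 39.6 = 178.4 → 178
  B: 8 + 0.44×(128−8) = 8 + 52.8 = 60.8 → 61
After the tone: rgb(180, 178, 61) = #B4B23D.
A 60% tone moves each channel 60% toward 128:
  R: 180 + 0.6×(128−180) = 180 − 31.2 = 148.8 → 149
  G: 178 − 30 = 148 → 148
  B: 61 + 0.6×(128−61) = 61 + 40.2 = 101.2 → 101
rgb(149, 148, 101) = #959465.

#959465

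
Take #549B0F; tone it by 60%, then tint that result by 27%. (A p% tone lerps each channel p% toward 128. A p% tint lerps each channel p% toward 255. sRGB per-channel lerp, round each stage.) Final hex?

#95AA81

#549B0F is rgb(84, 155, 15).
A 60% tone moves each channel 60% toward 128:
  R: 84 + 26.4 = 110.4 → 110
  G: 155 + 0.6×(128−155) = 155 − 16.2 = 138.8 → 139
  B: 15 + 67.8 = 82.8 → 83
After the tone: rgb(110, 139, 83) = #6E8B53.
Lerp each channel 27% toward 255:
  R: 110 + 0.27×(255−110) = 110 + 39.15 = 149.15 → 149
  G: 139 + 31.32 = 170.32 → 170
  B: 83 + 0.27×(255−83) = 83 + 46.44 = 129.44 → 129
rgb(149, 170, 129) = #95AA81.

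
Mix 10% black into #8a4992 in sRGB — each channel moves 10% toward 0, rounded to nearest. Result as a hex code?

#7c4283

#8a4992 is rgb(138, 73, 146).
Lerp each channel 10% toward 0:
  R: 138 − 13.8 = 124.2 → 124
  G: 73 + 0.1×(0−73) = 73 − 7.3 = 65.7 → 66
  B: 146 + 0.1×(0−146) = 146 − 14.6 = 131.4 → 131
rgb(124, 66, 131) = #7c4283.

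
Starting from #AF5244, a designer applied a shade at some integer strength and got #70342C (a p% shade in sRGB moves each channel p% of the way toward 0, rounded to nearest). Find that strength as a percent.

36%

#AF5244 is rgb(175, 82, 68); #70342C is rgb(112, 52, 44).
On the R channel (widest range): 112 ≈ 175 + (p/100)(0 − 175), so p ≈ 100×(112 − 175)/(0 − 175) = -6300/-175 = 36.00.
p = 36 reproduces all three channels after rounding.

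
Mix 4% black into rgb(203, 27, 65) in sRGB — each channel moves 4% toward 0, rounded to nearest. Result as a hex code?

Per channel, c → c + 0.04(0 − c):
  R: 203 + 0.04×(0−203) = 203 − 8.12 = 194.88 → 195
  G: 27 + 0.04×(0−27) = 27 − 1.08 = 25.92 → 26
  B: 65 − 2.6 = 62.4 → 62
rgb(195, 26, 62) = #c31a3e.

#c31a3e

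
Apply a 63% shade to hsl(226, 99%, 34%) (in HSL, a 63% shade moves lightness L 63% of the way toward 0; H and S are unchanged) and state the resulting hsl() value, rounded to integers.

hsl(226, 99%, 13%)

L moves 63% from 34 toward 0: 34 − 21.42 = 12.58 → 13.
H and S are unchanged.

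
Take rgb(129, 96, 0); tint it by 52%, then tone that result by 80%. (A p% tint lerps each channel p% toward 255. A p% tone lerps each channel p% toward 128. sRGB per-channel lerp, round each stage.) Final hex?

#8D8A81

Per channel, c → c + 0.52(255 − c):
  R: 129 + 0.52×(255−129) = 129 + 65.52 = 194.52 → 195
  G: 96 + 0.52×(255−96) = 96 + 82.68 = 178.68 → 179
  B: 0 + 132.6 = 132.6 → 133
After the tint: rgb(195, 179, 133) = #C3B385.
Lerp each channel 80% toward 128:
  R: 195 + 0.8×(128−195) = 195 − 53.6 = 141.4 → 141
  G: 179 + 0.8×(128−179) = 179 − 40.8 = 138.2 → 138
  B: 133 + 0.8×(128−133) = 133 − 4 = 129 → 129
rgb(141, 138, 129) = #8D8A81.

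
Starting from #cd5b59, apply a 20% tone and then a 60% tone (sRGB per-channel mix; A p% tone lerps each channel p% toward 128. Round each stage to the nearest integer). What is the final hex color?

#cd5b59 is rgb(205, 91, 89).
Per channel, c → c + 0.2(128 − c):
  R: 205 + 0.2×(128−205) = 205 − 15.4 = 189.6 → 190
  G: 91 + 0.2×(128−91) = 91 + 7.4 = 98.4 → 98
  B: 89 + 7.8 = 96.8 → 97
After the tone: rgb(190, 98, 97) = #be6261.
Lerp each channel 60% toward 128:
  R: 190 + 0.6×(128−190) = 190 − 37.2 = 152.8 → 153
  G: 98 + 0.6×(128−98) = 98 + 18 = 116 → 116
  B: 97 + 0.6×(128−97) = 97 + 18.6 = 115.6 → 116
rgb(153, 116, 116) = #997474.

#997474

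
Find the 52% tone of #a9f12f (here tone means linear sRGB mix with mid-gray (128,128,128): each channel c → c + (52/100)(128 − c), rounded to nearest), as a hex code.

#a9f12f is rgb(169, 241, 47).
A 52% tone moves each channel 52% toward 128:
  R: 169 + 0.52×(128−169) = 169 − 21.32 = 147.68 → 148
  G: 241 + 0.52×(128−241) = 241 − 58.76 = 182.24 → 182
  B: 47 + 0.52×(128−47) = 47 + 42.12 = 89.12 → 89
rgb(148, 182, 89) = #94b659.

#94b659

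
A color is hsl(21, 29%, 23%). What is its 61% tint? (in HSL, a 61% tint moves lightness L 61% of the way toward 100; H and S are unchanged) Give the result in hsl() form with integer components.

hsl(21, 29%, 70%)

L moves 61% from 23 toward 100: 23 + 46.97 = 69.97 → 70.
H and S are unchanged.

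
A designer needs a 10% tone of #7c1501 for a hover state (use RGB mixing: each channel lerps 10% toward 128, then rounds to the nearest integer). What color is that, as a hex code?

#7c200e

#7c1501 is rgb(124, 21, 1).
Per channel, c → c + 0.1(128 − c):
  R: 124 + 0.4 = 124.4 → 124
  G: 21 + 0.1×(128−21) = 21 + 10.7 = 31.7 → 32
  B: 1 + 0.1×(128−1) = 1 + 12.7 = 13.7 → 14
rgb(124, 32, 14) = #7c200e.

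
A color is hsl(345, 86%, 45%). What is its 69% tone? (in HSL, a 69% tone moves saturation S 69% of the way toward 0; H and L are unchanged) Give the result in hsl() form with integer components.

hsl(345, 27%, 45%)

S moves 69% from 86 toward 0: 86 − 59.34 = 26.66 → 27.
H and L are unchanged.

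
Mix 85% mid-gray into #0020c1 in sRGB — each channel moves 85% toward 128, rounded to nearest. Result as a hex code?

#0020c1 is rgb(0, 32, 193).
Lerp each channel 85% toward 128:
  R: 0 + 108.8 = 108.8 → 109
  G: 32 + 0.85×(128−32) = 32 + 81.6 = 113.6 → 114
  B: 193 − 55.25 = 137.75 → 138
rgb(109, 114, 138) = #6d728a.

#6d728a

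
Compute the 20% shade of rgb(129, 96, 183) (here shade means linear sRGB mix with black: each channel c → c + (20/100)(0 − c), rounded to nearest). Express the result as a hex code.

A 20% shade moves each channel 20% toward 0:
  R: 129 − 25.8 = 103.2 → 103
  G: 96 + 0.2×(0−96) = 96 − 19.2 = 76.8 → 77
  B: 183 − 36.6 = 146.4 → 146
rgb(103, 77, 146) = #674d92.

#674d92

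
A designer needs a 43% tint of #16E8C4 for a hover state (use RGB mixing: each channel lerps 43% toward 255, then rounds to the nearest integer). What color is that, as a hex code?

#7AF2DD

#16E8C4 is rgb(22, 232, 196).
Lerp each channel 43% toward 255:
  R: 22 + 0.43×(255−22) = 22 + 100.19 = 122.19 → 122
  G: 232 + 0.43×(255−232) = 232 + 9.89 = 241.89 → 242
  B: 196 + 25.37 = 221.37 → 221
rgb(122, 242, 221) = #7AF2DD.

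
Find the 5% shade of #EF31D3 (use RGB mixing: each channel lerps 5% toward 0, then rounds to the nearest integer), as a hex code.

#EF31D3 is rgb(239, 49, 211).
Per channel, c → c + 0.05(0 − c):
  R: 239 − 11.95 = 227.05 → 227
  G: 49 + 0.05×(0−49) = 49 − 2.45 = 46.55 → 47
  B: 211 + 0.05×(0−211) = 211 − 10.55 = 200.45 → 200
rgb(227, 47, 200) = #E32FC8.

#E32FC8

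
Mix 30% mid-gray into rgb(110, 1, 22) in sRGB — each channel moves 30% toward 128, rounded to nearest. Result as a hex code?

#732736

Per channel, c → c + 0.3(128 − c):
  R: 110 + 0.3×(128−110) = 110 + 5.4 = 115.4 → 115
  G: 1 + 38.1 = 39.1 → 39
  B: 22 + 0.3×(128−22) = 22 + 31.8 = 53.8 → 54
rgb(115, 39, 54) = #732736.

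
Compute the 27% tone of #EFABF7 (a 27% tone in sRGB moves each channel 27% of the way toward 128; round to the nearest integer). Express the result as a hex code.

#EFABF7 is rgb(239, 171, 247).
Per channel, c → c + 0.27(128 − c):
  R: 239 + 0.27×(128−239) = 239 − 29.97 = 209.03 → 209
  G: 171 + 0.27×(128−171) = 171 − 11.61 = 159.39 → 159
  B: 247 − 32.13 = 214.87 → 215
rgb(209, 159, 215) = #D19FD7.

#D19FD7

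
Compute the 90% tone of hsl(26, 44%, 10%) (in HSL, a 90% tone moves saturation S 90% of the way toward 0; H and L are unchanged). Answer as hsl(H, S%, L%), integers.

S moves 90% from 44 toward 0: 44 − 39.6 = 4.4 → 4.
H and L are unchanged.

hsl(26, 4%, 10%)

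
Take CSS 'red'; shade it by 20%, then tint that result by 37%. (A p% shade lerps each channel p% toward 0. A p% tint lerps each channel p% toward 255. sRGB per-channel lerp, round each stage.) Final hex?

#df5e5e

CSS red is rgb(255, 0, 0).
Lerp each channel 20% toward 0:
  R: 255 + 0.2×(0−255) = 255 − 51 = 204 → 204
  G: 0 + 0.2×(0−0) = 0 + 0 = 0 → 0
  B: 0 + 0 = 0 → 0
After the shade: rgb(204, 0, 0) = #cc0000.
Lerp each channel 37% toward 255:
  R: 204 + 18.87 = 222.87 → 223
  G: 0 + 0.37×(255−0) = 0 + 94.35 = 94.35 → 94
  B: 0 + 94.35 = 94.35 → 94
rgb(223, 94, 94) = #df5e5e.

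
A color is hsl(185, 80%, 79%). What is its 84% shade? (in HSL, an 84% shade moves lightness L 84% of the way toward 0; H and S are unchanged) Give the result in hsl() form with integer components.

hsl(185, 80%, 13%)

L moves 84% from 79 toward 0: 79 − 66.36 = 12.64 → 13.
H and S are unchanged.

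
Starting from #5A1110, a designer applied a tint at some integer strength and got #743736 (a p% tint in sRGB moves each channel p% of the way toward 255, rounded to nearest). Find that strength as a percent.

#5A1110 is rgb(90, 17, 16); #743736 is rgb(116, 55, 54).
On the B channel (widest range): 54 ≈ 16 + (p/100)(255 − 16), so p ≈ 100×(54 − 16)/(255 − 16) = 3800/239 = 15.90.
p = 16 reproduces all three channels after rounding.

16%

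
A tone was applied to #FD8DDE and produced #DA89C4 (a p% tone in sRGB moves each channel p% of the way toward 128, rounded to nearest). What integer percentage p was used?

#FD8DDE is rgb(253, 141, 222); #DA89C4 is rgb(218, 137, 196).
On the R channel (widest range): 218 ≈ 253 + (p/100)(128 − 253), so p ≈ 100×(218 − 253)/(128 − 253) = -3500/-125 = 28.00.
p = 28 reproduces all three channels after rounding.

28%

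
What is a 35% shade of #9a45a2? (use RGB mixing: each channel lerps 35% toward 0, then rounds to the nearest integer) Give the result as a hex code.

#642d69

#9a45a2 is rgb(154, 69, 162).
Lerp each channel 35% toward 0:
  R: 154 + 0.35×(0−154) = 154 − 53.9 = 100.1 → 100
  G: 69 + 0.35×(0−69) = 69 − 24.15 = 44.85 → 45
  B: 162 + 0.35×(0−162) = 162 − 56.7 = 105.3 → 105
rgb(100, 45, 105) = #642d69.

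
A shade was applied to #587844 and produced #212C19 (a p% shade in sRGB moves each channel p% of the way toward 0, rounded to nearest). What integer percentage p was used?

#587844 is rgb(88, 120, 68); #212C19 is rgb(33, 44, 25).
On the G channel (widest range): 44 ≈ 120 + (p/100)(0 − 120), so p ≈ 100×(44 − 120)/(0 − 120) = -7600/-120 = 63.33.
p = 63 reproduces all three channels after rounding.

63%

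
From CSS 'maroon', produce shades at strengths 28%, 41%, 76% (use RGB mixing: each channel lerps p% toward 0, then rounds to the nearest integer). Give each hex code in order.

#5C0000, #4C0000, #1F0000

CSS maroon is rgb(128, 0, 0).
28%: (128 − 35.84 = 92.16→92, 0→0, 0→0) → #5C0000
41%: (128 − 52.48 = 75.52→76, 0→0, 0→0) → #4C0000
76%: (128 − 97.28 = 30.72→31, 0→0, 0→0) → #1F0000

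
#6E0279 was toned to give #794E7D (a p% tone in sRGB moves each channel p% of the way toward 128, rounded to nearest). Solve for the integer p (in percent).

#6E0279 is rgb(110, 2, 121); #794E7D is rgb(121, 78, 125).
On the G channel (widest range): 78 ≈ 2 + (p/100)(128 − 2), so p ≈ 100×(78 − 2)/(128 − 2) = 7600/126 = 60.32.
p = 60 reproduces all three channels after rounding.

60%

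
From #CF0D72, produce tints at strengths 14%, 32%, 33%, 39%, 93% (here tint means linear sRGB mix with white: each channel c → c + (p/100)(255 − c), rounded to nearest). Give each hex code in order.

#D62F86, #DE5A9F, #DF5DA1, #E26BA9, #FCEEF5

#CF0D72 is rgb(207, 13, 114).
14%: (207 + 6.72 = 213.72→214, 13 + 33.88 = 46.88→47, 114 + 19.74 = 133.74→134) → #D62F86
32%: (207 + 15.36 = 222.36→222, 13 + 77.44 = 90.44→90, 114 + 45.12 = 159.12→159) → #DE5A9F
33%: (207 + 15.84 = 222.84→223, 13 + 79.86 = 92.86→93, 114 + 46.53 = 160.53→161) → #DF5DA1
39%: (207 + 18.72 = 225.72→226, 13 + 94.38 = 107.38→107, 114 + 54.99 = 168.99→169) → #E26BA9
93%: (207 + 44.64 = 251.64→252, 13 + 225.06 = 238.06→238, 114 + 131.13 = 245.13→245) → #FCEEF5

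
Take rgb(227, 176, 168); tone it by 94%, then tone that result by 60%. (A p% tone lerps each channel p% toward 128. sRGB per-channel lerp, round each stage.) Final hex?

Lerp each channel 94% toward 128:
  R: 227 + 0.94×(128−227) = 227 − 93.06 = 133.94 → 134
  G: 176 − 45.12 = 130.88 → 131
  B: 168 + 0.94×(128−168) = 168 − 37.6 = 130.4 → 130
After the tone: rgb(134, 131, 130) = #868382.
A 60% tone moves each channel 60% toward 128:
  R: 134 + 0.6×(128−134) = 134 − 3.6 = 130.4 → 130
  G: 131 + 0.6×(128−131) = 131 − 1.8 = 129.2 → 129
  B: 130 + 0.6×(128−130) = 130 − 1.2 = 128.8 → 129
rgb(130, 129, 129) = #828181.

#828181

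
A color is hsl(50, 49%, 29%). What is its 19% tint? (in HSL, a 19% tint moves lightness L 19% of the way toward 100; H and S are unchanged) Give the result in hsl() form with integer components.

L moves 19% from 29 toward 100: 29 + 13.49 = 42.49 → 42.
H and S are unchanged.

hsl(50, 49%, 42%)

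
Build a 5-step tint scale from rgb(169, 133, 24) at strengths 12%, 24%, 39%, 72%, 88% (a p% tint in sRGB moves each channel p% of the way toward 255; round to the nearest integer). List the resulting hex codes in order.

#b39434, #bea24f, #cbb572, #e7ddbe, #f5f0e3

12%: (169 + 10.32 = 179.32→179, 133 + 14.64 = 147.64→148, 24 + 27.72 = 51.72→52) → #b39434
24%: (169 + 20.64 = 189.64→190, 133 + 29.28 = 162.28→162, 24 + 55.44 = 79.44→79) → #bea24f
39%: (169 + 33.54 = 202.54→203, 133 + 47.58 = 180.58→181, 24 + 90.09 = 114.09→114) → #cbb572
72%: (169 + 61.92 = 230.92→231, 133 + 87.84 = 220.84→221, 24 + 166.32 = 190.32→190) → #e7ddbe
88%: (169 + 75.68 = 244.68→245, 133 + 107.36 = 240.36→240, 24 + 203.28 = 227.28→227) → #f5f0e3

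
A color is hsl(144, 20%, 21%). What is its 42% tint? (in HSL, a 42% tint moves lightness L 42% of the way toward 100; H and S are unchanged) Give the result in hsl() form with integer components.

hsl(144, 20%, 54%)

L moves 42% from 21 toward 100: 21 + 33.18 = 54.18 → 54.
H and S are unchanged.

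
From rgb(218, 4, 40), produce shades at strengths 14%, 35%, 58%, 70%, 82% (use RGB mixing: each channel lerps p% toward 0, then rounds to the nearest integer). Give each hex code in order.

14%: (218 − 30.52 = 187.48→187, 4 − 0.56 = 3.44→3, 40 − 5.6 = 34.4→34) → #BB0322
35%: (218 − 76.3 = 141.7→142, 4 − 1.4 = 2.6→3, 40 − 14 = 26→26) → #8E031A
58%: (218 − 126.44 = 91.56→92, 4 − 2.32 = 1.68→2, 40 − 23.2 = 16.8→17) → #5C0211
70%: (218 − 152.6 = 65.4→65, 4 − 2.8 = 1.2→1, 40 − 28 = 12→12) → #41010C
82%: (218 − 178.76 = 39.24→39, 4 − 3.28 = 0.72→1, 40 − 32.8 = 7.2→7) → #270107

#BB0322, #8E031A, #5C0211, #41010C, #270107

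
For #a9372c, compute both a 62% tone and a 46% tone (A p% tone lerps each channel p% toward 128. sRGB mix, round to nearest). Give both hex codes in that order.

#a9372c is rgb(169, 55, 44).
62% tone:
  R: 169 + 0.62×(128−169) = 169 − 25.42 = 143.58 → 144
  G: 55 + 0.62×(128−55) = 55 + 45.26 = 100.26 → 100
  B: 44 + 0.62×(128−44) = 44 + 52.08 = 96.08 → 96
  → #906460
46% tone:
  R: 169 + 0.46×(128−169) = 169 − 18.86 = 150.14 → 150
  G: 55 + 0.46×(128−55) = 55 + 33.58 = 88.58 → 89
  B: 44 + 0.46×(128−44) = 44 + 38.64 = 82.64 → 83
  → #965953

#906460, #965953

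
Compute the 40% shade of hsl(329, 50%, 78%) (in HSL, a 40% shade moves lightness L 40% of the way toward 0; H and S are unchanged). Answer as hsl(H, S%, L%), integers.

L moves 40% from 78 toward 0: 78 − 31.2 = 46.8 → 47.
H and S are unchanged.

hsl(329, 50%, 47%)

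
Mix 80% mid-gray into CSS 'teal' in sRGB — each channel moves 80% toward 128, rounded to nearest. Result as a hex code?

CSS teal is rgb(0, 128, 128).
Per channel, c → c + 0.8(128 − c):
  R: 0 + 0.8×(128−0) = 0 + 102.4 = 102.4 → 102
  G: 128 + 0.8×(128−128) = 128 + 0 = 128 → 128
  B: 128 + 0.8×(128−128) = 128 + 0 = 128 → 128
rgb(102, 128, 128) = #668080.

#668080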